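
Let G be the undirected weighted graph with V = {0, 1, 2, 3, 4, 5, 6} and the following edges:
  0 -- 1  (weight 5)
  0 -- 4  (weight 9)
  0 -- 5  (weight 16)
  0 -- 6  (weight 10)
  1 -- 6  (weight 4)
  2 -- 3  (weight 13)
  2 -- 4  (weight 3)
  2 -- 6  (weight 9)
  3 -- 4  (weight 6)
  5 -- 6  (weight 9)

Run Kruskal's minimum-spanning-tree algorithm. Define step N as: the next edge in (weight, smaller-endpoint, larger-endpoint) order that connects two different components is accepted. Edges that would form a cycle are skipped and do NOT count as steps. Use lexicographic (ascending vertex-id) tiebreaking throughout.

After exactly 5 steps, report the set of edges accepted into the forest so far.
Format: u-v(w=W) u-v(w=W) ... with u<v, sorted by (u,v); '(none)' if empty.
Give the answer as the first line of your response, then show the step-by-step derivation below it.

0-1(w=5) 0-4(w=9) 1-6(w=4) 2-4(w=3) 3-4(w=6)

step 1: add edge 2-4 (w=3); MST = {2-4(w=3)}
step 2: add edge 1-6 (w=4); MST = {1-6(w=4) 2-4(w=3)}
step 3: add edge 0-1 (w=5); MST = {0-1(w=5) 1-6(w=4) 2-4(w=3)}
step 4: add edge 3-4 (w=6); MST = {0-1(w=5) 1-6(w=4) 2-4(w=3) 3-4(w=6)}
step 5: add edge 0-4 (w=9); MST = {0-1(w=5) 0-4(w=9) 1-6(w=4) 2-4(w=3) 3-4(w=6)}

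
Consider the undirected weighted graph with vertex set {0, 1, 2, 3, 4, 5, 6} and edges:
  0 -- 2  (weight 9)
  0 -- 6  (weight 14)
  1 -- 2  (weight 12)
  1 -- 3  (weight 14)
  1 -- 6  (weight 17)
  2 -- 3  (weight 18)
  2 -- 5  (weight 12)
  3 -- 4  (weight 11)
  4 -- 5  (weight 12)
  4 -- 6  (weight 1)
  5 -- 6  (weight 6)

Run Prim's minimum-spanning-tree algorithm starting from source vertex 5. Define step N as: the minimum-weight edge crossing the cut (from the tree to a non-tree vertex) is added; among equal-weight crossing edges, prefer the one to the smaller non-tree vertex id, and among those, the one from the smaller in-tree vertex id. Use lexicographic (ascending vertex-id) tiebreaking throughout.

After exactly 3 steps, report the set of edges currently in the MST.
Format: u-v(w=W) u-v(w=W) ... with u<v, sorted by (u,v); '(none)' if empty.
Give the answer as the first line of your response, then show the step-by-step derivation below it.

3-4(w=11) 4-6(w=1) 5-6(w=6)

step 1: add edge 5-6 (w=6); MST = {5-6(w=6)}
step 2: add edge 4-6 (w=1); MST = {4-6(w=1) 5-6(w=6)}
step 3: add edge 3-4 (w=11); MST = {3-4(w=11) 4-6(w=1) 5-6(w=6)}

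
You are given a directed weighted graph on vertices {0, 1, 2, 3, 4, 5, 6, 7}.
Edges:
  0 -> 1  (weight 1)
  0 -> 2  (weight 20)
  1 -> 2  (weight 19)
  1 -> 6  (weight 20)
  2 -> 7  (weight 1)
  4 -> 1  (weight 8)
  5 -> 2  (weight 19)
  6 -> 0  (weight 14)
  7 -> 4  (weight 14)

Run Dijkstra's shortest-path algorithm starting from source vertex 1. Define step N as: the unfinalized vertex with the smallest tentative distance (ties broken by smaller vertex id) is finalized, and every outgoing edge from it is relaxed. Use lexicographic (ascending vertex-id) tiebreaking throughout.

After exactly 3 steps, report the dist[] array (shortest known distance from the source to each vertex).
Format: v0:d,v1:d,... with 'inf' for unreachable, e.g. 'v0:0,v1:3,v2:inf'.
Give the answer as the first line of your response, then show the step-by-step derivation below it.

v0:34,v1:0,v2:19,v3:inf,v4:inf,v5:inf,v6:20,v7:20

step 1: dist = v0:inf,v1:0,v2:19,v3:inf,v4:inf,v5:inf,v6:20,v7:inf
step 2: dist = v0:inf,v1:0,v2:19,v3:inf,v4:inf,v5:inf,v6:20,v7:20
step 3: dist = v0:34,v1:0,v2:19,v3:inf,v4:inf,v5:inf,v6:20,v7:20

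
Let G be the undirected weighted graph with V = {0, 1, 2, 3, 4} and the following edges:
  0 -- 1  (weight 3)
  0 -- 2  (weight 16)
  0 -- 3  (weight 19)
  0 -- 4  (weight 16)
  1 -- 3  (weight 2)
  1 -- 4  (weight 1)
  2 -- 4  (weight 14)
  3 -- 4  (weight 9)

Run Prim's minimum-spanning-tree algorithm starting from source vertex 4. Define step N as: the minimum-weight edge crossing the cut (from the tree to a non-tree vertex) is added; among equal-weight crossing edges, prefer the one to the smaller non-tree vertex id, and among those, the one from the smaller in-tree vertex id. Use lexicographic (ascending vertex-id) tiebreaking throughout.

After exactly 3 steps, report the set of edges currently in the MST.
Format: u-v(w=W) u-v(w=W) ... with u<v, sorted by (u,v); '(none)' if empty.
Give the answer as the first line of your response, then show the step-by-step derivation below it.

0-1(w=3) 1-3(w=2) 1-4(w=1)

step 1: add edge 1-4 (w=1); MST = {1-4(w=1)}
step 2: add edge 1-3 (w=2); MST = {1-3(w=2) 1-4(w=1)}
step 3: add edge 0-1 (w=3); MST = {0-1(w=3) 1-3(w=2) 1-4(w=1)}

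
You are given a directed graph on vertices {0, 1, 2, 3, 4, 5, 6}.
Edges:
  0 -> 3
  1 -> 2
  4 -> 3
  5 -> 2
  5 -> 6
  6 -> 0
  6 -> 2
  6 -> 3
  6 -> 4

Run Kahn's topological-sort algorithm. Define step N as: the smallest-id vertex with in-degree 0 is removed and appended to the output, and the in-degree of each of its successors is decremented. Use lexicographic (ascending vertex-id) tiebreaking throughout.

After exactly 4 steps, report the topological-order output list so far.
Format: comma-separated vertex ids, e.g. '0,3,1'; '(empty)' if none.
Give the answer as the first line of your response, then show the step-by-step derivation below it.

1,5,6,0

step 1: output 1; order=[1]; indeg=(1,0,2,3,1,0,1)
step 2: output 5; order=[1,5]; indeg=(1,0,1,3,1,0,0)
step 3: output 6; order=[1,5,6]; indeg=(0,0,0,2,0,0,0)
step 4: output 0; order=[1,5,6,0]; indeg=(0,0,0,1,0,0,0)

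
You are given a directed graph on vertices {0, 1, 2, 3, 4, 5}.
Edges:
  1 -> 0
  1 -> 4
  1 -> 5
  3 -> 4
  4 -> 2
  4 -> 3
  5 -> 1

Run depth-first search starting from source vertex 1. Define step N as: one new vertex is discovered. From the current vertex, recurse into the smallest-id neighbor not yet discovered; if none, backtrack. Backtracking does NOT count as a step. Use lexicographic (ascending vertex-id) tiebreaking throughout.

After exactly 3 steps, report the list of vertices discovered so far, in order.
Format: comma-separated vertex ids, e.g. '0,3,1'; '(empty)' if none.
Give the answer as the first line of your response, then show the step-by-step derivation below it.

1,0,4

step 1: discover 1; path=1; order=1
step 2: discover 0; path=1>0; order=1,0
step 3: discover 4; path=1>4; order=1,0,4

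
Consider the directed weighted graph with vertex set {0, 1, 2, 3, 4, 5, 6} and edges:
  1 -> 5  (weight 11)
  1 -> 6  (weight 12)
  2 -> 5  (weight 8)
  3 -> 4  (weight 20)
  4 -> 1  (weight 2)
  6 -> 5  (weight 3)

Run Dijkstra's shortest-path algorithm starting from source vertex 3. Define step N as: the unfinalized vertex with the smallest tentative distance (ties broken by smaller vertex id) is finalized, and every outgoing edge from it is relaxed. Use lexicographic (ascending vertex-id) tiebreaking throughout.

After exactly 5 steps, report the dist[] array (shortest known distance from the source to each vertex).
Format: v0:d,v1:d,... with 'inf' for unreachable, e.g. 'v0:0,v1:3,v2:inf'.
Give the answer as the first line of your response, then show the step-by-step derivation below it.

v0:inf,v1:22,v2:inf,v3:0,v4:20,v5:33,v6:34

step 1: dist = v0:inf,v1:inf,v2:inf,v3:0,v4:20,v5:inf,v6:inf
step 2: dist = v0:inf,v1:22,v2:inf,v3:0,v4:20,v5:inf,v6:inf
step 3: dist = v0:inf,v1:22,v2:inf,v3:0,v4:20,v5:33,v6:34
step 4: dist = v0:inf,v1:22,v2:inf,v3:0,v4:20,v5:33,v6:34
step 5: dist = v0:inf,v1:22,v2:inf,v3:0,v4:20,v5:33,v6:34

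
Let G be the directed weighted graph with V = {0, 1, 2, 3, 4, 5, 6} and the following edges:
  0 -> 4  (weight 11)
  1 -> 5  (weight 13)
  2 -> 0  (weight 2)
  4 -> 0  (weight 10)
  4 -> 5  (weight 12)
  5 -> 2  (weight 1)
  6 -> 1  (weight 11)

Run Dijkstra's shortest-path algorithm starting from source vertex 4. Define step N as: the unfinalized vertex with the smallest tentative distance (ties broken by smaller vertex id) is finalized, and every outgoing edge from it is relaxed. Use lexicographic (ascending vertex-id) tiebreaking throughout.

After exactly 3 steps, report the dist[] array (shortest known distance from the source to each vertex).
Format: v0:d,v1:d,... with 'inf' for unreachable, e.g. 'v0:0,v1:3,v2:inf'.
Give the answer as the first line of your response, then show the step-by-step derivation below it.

v0:10,v1:inf,v2:13,v3:inf,v4:0,v5:12,v6:inf

step 1: dist = v0:10,v1:inf,v2:inf,v3:inf,v4:0,v5:12,v6:inf
step 2: dist = v0:10,v1:inf,v2:inf,v3:inf,v4:0,v5:12,v6:inf
step 3: dist = v0:10,v1:inf,v2:13,v3:inf,v4:0,v5:12,v6:inf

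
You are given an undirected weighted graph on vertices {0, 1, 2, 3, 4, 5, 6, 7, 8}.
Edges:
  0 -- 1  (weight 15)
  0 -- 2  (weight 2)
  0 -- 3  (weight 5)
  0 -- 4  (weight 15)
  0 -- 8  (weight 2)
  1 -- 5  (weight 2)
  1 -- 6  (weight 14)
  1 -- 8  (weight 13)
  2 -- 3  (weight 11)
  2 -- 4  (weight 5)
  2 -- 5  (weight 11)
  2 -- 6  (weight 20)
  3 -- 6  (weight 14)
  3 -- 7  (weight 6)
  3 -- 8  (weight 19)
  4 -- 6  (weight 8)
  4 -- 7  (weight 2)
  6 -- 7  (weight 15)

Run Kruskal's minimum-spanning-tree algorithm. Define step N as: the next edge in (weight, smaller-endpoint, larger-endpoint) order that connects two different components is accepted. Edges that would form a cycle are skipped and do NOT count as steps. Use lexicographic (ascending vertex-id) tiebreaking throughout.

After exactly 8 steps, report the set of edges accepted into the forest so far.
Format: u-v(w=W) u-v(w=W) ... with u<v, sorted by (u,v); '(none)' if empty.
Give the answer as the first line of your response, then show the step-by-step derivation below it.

0-2(w=2) 0-3(w=5) 0-8(w=2) 1-5(w=2) 2-4(w=5) 2-5(w=11) 4-6(w=8) 4-7(w=2)

step 1: add edge 0-2 (w=2); MST = {0-2(w=2)}
step 2: add edge 0-8 (w=2); MST = {0-2(w=2) 0-8(w=2)}
step 3: add edge 1-5 (w=2); MST = {0-2(w=2) 0-8(w=2) 1-5(w=2)}
step 4: add edge 4-7 (w=2); MST = {0-2(w=2) 0-8(w=2) 1-5(w=2) 4-7(w=2)}
step 5: add edge 0-3 (w=5); MST = {0-2(w=2) 0-3(w=5) 0-8(w=2) 1-5(w=2) 4-7(w=2)}
step 6: add edge 2-4 (w=5); MST = {0-2(w=2) 0-3(w=5) 0-8(w=2) 1-5(w=2) 2-4(w=5) 4-7(w=2)}
step 7: add edge 4-6 (w=8); MST = {0-2(w=2) 0-3(w=5) 0-8(w=2) 1-5(w=2) 2-4(w=5) 4-6(w=8) 4-7(w=2)}
step 8: add edge 2-5 (w=11); MST = {0-2(w=2) 0-3(w=5) 0-8(w=2) 1-5(w=2) 2-4(w=5) 2-5(w=11) 4-6(w=8) 4-7(w=2)}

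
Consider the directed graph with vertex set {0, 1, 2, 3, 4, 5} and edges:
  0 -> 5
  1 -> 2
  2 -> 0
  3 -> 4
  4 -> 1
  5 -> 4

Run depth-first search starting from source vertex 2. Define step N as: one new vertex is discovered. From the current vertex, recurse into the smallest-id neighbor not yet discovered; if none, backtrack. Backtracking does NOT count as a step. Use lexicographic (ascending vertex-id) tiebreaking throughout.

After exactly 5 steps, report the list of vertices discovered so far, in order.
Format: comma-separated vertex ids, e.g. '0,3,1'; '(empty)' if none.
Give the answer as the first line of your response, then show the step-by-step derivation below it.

2,0,5,4,1

step 1: discover 2; path=2; order=2
step 2: discover 0; path=2>0; order=2,0
step 3: discover 5; path=2>0>5; order=2,0,5
step 4: discover 4; path=2>0>5>4; order=2,0,5,4
step 5: discover 1; path=2>0>5>4>1; order=2,0,5,4,1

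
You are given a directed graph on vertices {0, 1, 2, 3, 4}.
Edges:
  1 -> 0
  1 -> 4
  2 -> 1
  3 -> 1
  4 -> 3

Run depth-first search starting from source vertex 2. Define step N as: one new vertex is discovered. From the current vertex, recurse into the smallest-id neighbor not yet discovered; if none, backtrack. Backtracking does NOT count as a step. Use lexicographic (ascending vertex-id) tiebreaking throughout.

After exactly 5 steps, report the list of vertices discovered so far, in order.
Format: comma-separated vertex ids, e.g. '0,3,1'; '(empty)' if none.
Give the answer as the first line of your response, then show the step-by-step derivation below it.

2,1,0,4,3

step 1: discover 2; path=2; order=2
step 2: discover 1; path=2>1; order=2,1
step 3: discover 0; path=2>1>0; order=2,1,0
step 4: discover 4; path=2>1>4; order=2,1,0,4
step 5: discover 3; path=2>1>4>3; order=2,1,0,4,3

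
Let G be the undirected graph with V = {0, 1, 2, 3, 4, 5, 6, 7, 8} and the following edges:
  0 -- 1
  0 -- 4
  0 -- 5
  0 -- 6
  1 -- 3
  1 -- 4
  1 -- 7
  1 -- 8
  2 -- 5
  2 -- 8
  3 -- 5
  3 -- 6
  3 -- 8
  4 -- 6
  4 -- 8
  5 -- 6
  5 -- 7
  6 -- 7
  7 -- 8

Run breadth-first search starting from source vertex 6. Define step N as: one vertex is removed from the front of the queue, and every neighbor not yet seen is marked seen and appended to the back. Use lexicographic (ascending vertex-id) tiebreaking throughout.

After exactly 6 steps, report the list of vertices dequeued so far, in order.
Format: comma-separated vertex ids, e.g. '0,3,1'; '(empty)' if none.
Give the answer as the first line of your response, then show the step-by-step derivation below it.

6,0,3,4,5,7

step 1: dequeue 6; queue=[0,3,4,5,7]; order=6
step 2: dequeue 0; queue=[3,4,5,7,1]; order=6,0
step 3: dequeue 3; queue=[4,5,7,1,8]; order=6,0,3
step 4: dequeue 4; queue=[5,7,1,8]; order=6,0,3,4
step 5: dequeue 5; queue=[7,1,8,2]; order=6,0,3,4,5
step 6: dequeue 7; queue=[1,8,2]; order=6,0,3,4,5,7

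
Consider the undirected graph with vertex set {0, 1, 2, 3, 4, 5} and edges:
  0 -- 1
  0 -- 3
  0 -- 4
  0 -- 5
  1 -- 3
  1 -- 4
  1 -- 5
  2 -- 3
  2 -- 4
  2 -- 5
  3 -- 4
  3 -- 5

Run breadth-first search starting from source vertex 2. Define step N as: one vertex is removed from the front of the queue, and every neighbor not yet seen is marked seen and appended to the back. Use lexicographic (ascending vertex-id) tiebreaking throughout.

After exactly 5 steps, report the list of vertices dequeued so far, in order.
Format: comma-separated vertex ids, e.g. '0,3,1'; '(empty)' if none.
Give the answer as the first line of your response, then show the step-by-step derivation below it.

2,3,4,5,0

step 1: dequeue 2; queue=[3,4,5]; order=2
step 2: dequeue 3; queue=[4,5,0,1]; order=2,3
step 3: dequeue 4; queue=[5,0,1]; order=2,3,4
step 4: dequeue 5; queue=[0,1]; order=2,3,4,5
step 5: dequeue 0; queue=[1]; order=2,3,4,5,0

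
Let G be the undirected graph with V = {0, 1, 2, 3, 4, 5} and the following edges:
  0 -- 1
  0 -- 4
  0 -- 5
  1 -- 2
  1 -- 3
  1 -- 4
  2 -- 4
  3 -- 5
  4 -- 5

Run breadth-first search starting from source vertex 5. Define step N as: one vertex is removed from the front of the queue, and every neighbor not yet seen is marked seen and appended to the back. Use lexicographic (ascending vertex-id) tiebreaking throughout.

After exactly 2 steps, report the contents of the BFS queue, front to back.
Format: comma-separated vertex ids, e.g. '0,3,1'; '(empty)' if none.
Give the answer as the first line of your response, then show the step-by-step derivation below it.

3,4,1

step 1: dequeue 5; queue=[0,3,4]; order=5
step 2: dequeue 0; queue=[3,4,1]; order=5,0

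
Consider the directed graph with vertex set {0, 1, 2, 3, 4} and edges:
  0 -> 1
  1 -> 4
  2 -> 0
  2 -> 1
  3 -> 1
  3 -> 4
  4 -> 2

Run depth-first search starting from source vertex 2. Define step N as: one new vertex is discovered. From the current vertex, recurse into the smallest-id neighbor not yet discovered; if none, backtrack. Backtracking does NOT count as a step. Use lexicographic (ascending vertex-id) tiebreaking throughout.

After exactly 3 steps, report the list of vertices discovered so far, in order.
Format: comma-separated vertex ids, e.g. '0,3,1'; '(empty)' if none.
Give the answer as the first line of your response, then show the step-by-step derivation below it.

2,0,1

step 1: discover 2; path=2; order=2
step 2: discover 0; path=2>0; order=2,0
step 3: discover 1; path=2>0>1; order=2,0,1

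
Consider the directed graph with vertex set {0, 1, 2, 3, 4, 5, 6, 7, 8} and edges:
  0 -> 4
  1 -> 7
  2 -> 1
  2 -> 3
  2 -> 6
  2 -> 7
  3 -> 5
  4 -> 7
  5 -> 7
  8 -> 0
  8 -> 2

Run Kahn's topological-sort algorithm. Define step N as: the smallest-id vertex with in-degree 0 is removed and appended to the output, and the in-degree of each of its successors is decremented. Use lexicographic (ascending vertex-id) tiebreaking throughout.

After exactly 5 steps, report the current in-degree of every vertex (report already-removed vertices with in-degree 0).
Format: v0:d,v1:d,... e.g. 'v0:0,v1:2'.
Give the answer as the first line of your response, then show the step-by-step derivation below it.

v0:0,v1:0,v2:0,v3:0,v4:0,v5:0,v6:0,v7:2,v8:0

step 1: output 8; order=[8]; indeg=(0,1,0,1,1,1,1,4,0)
step 2: output 0; order=[8,0]; indeg=(0,1,0,1,0,1,1,4,0)
step 3: output 2; order=[8,0,2]; indeg=(0,0,0,0,0,1,0,3,0)
step 4: output 1; order=[8,0,2,1]; indeg=(0,0,0,0,0,1,0,2,0)
step 5: output 3; order=[8,0,2,1,3]; indeg=(0,0,0,0,0,0,0,2,0)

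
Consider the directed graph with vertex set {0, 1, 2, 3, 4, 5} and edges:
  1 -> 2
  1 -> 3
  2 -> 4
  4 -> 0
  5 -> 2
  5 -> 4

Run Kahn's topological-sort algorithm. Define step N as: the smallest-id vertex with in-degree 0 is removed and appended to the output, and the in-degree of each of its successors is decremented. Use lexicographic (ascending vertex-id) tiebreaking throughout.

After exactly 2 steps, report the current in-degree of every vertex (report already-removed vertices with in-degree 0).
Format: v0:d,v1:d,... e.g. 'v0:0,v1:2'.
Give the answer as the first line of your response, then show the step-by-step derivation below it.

v0:1,v1:0,v2:1,v3:0,v4:2,v5:0

step 1: output 1; order=[1]; indeg=(1,0,1,0,2,0)
step 2: output 3; order=[1,3]; indeg=(1,0,1,0,2,0)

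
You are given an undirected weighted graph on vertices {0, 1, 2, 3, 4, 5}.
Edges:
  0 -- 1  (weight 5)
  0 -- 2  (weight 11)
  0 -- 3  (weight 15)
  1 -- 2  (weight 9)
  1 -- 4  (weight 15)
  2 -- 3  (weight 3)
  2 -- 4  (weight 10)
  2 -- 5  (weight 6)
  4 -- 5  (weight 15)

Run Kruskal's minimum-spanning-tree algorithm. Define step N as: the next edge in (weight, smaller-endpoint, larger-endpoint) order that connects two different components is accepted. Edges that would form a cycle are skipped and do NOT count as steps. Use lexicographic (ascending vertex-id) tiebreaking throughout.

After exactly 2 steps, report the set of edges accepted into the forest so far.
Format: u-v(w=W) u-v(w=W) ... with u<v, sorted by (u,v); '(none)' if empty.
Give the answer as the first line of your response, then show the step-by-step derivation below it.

0-1(w=5) 2-3(w=3)

step 1: add edge 2-3 (w=3); MST = {2-3(w=3)}
step 2: add edge 0-1 (w=5); MST = {0-1(w=5) 2-3(w=3)}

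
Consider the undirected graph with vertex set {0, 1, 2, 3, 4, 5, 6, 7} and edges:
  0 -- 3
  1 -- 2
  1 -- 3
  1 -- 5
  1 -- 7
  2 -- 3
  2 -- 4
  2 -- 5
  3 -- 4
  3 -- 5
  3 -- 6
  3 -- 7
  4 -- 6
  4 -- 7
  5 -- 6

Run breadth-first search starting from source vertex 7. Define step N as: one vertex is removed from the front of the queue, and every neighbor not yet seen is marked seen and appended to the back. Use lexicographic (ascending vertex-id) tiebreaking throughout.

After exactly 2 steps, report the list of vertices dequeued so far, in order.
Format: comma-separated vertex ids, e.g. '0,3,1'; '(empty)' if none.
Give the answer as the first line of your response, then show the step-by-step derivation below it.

7,1

step 1: dequeue 7; queue=[1,3,4]; order=7
step 2: dequeue 1; queue=[3,4,2,5]; order=7,1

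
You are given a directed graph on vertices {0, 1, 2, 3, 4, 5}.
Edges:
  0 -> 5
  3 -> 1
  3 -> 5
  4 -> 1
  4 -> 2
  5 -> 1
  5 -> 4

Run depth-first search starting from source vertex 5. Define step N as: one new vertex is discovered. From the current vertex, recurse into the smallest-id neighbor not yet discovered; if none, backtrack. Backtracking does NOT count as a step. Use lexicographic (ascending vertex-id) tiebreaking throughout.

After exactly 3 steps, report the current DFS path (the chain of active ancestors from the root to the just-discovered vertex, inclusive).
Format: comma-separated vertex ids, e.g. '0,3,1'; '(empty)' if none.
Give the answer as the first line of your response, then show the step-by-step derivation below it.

5,4

step 1: discover 5; path=5; order=5
step 2: discover 1; path=5>1; order=5,1
step 3: discover 4; path=5>4; order=5,1,4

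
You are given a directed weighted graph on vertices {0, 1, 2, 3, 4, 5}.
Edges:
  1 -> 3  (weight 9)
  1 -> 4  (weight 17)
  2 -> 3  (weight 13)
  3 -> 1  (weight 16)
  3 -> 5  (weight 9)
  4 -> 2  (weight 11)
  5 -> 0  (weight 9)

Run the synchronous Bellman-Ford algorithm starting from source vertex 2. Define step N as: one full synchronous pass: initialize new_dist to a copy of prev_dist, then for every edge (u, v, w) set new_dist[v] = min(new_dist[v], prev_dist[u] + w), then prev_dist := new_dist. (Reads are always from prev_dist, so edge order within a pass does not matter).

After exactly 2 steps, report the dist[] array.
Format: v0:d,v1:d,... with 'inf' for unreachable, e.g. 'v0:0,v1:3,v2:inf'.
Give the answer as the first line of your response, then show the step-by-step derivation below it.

v0:inf,v1:29,v2:0,v3:13,v4:inf,v5:22

step 1: dist = v0:inf,v1:inf,v2:0,v3:13,v4:inf,v5:inf
step 2: dist = v0:inf,v1:29,v2:0,v3:13,v4:inf,v5:22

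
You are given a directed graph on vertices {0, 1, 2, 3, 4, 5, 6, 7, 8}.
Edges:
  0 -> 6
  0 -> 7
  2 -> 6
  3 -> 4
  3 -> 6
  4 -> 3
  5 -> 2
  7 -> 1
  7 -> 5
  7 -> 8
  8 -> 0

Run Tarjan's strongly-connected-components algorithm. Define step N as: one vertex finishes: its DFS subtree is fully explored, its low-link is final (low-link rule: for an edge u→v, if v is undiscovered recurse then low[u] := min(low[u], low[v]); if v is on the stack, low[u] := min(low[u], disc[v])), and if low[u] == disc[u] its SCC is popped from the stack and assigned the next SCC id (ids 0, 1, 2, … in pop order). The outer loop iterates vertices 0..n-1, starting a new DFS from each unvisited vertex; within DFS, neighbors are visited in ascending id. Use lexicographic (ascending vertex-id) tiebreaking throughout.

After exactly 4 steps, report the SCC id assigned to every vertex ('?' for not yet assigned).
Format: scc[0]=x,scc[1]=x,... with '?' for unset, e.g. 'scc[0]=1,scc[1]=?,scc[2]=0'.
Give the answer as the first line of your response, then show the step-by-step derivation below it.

scc[0]=?,scc[1]=1,scc[2]=2,scc[3]=?,scc[4]=?,scc[5]=3,scc[6]=0,scc[7]=?,scc[8]=?

step 1: low=(low[0]=0,low[1]=?,low[2]=?,low[3]=?,low[4]=?,low[5]=?,low[6]=1,low[7]=?,low[8]=?); scc=(scc[0]=?,scc[1]=?,scc[2]=?,scc[3]=?,scc[4]=?,scc[5]=?,scc[6]=0,scc[7]=?,scc[8]=?)
step 2: low=(low[0]=0,low[1]=3,low[2]=?,low[3]=?,low[4]=?,low[5]=?,low[6]=1,low[7]=2,low[8]=?); scc=(scc[0]=?,scc[1]=1,scc[2]=?,scc[3]=?,scc[4]=?,scc[5]=?,scc[6]=0,scc[7]=?,scc[8]=?)
step 3: low=(low[0]=0,low[1]=3,low[2]=5,low[3]=?,low[4]=?,low[5]=4,low[6]=1,low[7]=2,low[8]=?); scc=(scc[0]=?,scc[1]=1,scc[2]=2,scc[3]=?,scc[4]=?,scc[5]=?,scc[6]=0,scc[7]=?,scc[8]=?)
step 4: low=(low[0]=0,low[1]=3,low[2]=5,low[3]=?,low[4]=?,low[5]=4,low[6]=1,low[7]=2,low[8]=?); scc=(scc[0]=?,scc[1]=1,scc[2]=2,scc[3]=?,scc[4]=?,scc[5]=3,scc[6]=0,scc[7]=?,scc[8]=?)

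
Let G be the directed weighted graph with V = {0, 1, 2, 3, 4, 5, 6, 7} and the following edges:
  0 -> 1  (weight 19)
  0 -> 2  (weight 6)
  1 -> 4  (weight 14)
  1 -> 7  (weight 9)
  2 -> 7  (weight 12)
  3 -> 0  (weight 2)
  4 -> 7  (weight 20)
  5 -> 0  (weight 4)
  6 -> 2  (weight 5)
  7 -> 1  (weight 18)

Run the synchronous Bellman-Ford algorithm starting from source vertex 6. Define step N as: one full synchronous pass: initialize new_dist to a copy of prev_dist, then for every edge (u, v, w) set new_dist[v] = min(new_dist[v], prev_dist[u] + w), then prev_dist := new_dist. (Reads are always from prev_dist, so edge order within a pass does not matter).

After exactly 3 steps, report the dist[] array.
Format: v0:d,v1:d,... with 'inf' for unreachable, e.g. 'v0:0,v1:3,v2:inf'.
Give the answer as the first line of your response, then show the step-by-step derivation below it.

v0:inf,v1:35,v2:5,v3:inf,v4:inf,v5:inf,v6:0,v7:17

step 1: dist = v0:inf,v1:inf,v2:5,v3:inf,v4:inf,v5:inf,v6:0,v7:inf
step 2: dist = v0:inf,v1:inf,v2:5,v3:inf,v4:inf,v5:inf,v6:0,v7:17
step 3: dist = v0:inf,v1:35,v2:5,v3:inf,v4:inf,v5:inf,v6:0,v7:17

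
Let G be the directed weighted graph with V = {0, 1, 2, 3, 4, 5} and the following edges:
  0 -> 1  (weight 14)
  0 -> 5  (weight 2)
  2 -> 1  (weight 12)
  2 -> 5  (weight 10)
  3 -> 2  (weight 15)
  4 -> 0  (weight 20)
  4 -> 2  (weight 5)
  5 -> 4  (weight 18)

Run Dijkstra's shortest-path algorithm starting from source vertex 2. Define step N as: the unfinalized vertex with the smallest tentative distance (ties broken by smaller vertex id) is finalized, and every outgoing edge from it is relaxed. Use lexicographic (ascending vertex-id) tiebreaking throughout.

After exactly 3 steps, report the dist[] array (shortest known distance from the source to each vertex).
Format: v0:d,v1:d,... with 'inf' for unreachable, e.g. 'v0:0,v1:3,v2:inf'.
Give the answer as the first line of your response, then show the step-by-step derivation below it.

v0:inf,v1:12,v2:0,v3:inf,v4:28,v5:10

step 1: dist = v0:inf,v1:12,v2:0,v3:inf,v4:inf,v5:10
step 2: dist = v0:inf,v1:12,v2:0,v3:inf,v4:28,v5:10
step 3: dist = v0:inf,v1:12,v2:0,v3:inf,v4:28,v5:10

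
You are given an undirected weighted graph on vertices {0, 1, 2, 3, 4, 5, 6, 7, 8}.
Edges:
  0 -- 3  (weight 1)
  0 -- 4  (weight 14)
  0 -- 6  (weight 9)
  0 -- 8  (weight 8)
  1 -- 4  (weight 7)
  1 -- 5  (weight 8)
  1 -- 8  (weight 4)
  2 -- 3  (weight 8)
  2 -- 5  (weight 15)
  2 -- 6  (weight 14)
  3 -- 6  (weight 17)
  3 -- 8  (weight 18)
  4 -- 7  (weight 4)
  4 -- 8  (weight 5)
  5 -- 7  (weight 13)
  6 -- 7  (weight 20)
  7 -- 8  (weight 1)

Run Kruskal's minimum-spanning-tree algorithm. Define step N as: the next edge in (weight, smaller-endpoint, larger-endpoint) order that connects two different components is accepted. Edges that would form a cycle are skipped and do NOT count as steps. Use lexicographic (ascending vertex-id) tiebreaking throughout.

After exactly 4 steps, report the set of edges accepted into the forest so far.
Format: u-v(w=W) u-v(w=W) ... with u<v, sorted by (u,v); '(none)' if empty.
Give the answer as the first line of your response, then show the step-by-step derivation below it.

0-3(w=1) 1-8(w=4) 4-7(w=4) 7-8(w=1)

step 1: add edge 0-3 (w=1); MST = {0-3(w=1)}
step 2: add edge 7-8 (w=1); MST = {0-3(w=1) 7-8(w=1)}
step 3: add edge 1-8 (w=4); MST = {0-3(w=1) 1-8(w=4) 7-8(w=1)}
step 4: add edge 4-7 (w=4); MST = {0-3(w=1) 1-8(w=4) 4-7(w=4) 7-8(w=1)}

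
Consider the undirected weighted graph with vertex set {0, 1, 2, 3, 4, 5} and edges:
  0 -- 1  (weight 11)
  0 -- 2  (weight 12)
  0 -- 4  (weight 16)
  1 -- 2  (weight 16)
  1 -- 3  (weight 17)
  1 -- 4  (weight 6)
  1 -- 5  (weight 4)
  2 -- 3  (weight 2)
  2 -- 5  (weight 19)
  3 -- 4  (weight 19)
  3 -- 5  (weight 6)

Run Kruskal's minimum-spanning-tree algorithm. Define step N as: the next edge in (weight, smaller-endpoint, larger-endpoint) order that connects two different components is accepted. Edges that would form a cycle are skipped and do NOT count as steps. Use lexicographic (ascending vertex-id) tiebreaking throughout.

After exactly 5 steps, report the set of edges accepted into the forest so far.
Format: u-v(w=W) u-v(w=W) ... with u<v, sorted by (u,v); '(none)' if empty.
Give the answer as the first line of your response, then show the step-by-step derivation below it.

0-1(w=11) 1-4(w=6) 1-5(w=4) 2-3(w=2) 3-5(w=6)

step 1: add edge 2-3 (w=2); MST = {2-3(w=2)}
step 2: add edge 1-5 (w=4); MST = {1-5(w=4) 2-3(w=2)}
step 3: add edge 1-4 (w=6); MST = {1-4(w=6) 1-5(w=4) 2-3(w=2)}
step 4: add edge 3-5 (w=6); MST = {1-4(w=6) 1-5(w=4) 2-3(w=2) 3-5(w=6)}
step 5: add edge 0-1 (w=11); MST = {0-1(w=11) 1-4(w=6) 1-5(w=4) 2-3(w=2) 3-5(w=6)}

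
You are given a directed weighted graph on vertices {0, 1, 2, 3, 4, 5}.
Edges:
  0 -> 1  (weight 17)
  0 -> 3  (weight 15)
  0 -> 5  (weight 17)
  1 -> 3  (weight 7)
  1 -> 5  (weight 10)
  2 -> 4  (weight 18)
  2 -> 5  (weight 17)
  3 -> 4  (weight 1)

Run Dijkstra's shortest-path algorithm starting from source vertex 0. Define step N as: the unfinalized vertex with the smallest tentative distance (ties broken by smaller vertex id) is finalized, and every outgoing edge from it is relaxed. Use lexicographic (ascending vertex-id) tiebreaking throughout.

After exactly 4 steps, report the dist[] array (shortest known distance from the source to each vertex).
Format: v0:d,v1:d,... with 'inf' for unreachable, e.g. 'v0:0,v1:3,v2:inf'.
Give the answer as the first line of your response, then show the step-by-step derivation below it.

v0:0,v1:17,v2:inf,v3:15,v4:16,v5:17

step 1: dist = v0:0,v1:17,v2:inf,v3:15,v4:inf,v5:17
step 2: dist = v0:0,v1:17,v2:inf,v3:15,v4:16,v5:17
step 3: dist = v0:0,v1:17,v2:inf,v3:15,v4:16,v5:17
step 4: dist = v0:0,v1:17,v2:inf,v3:15,v4:16,v5:17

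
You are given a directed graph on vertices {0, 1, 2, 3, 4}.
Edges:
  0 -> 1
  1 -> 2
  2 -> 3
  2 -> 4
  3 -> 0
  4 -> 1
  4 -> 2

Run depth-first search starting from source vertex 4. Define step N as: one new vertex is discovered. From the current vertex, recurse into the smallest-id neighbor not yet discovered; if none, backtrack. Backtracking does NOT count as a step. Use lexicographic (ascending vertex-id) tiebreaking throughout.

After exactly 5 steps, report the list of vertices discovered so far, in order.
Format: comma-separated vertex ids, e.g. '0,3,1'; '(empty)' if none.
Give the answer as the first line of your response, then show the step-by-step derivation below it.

4,1,2,3,0

step 1: discover 4; path=4; order=4
step 2: discover 1; path=4>1; order=4,1
step 3: discover 2; path=4>1>2; order=4,1,2
step 4: discover 3; path=4>1>2>3; order=4,1,2,3
step 5: discover 0; path=4>1>2>3>0; order=4,1,2,3,0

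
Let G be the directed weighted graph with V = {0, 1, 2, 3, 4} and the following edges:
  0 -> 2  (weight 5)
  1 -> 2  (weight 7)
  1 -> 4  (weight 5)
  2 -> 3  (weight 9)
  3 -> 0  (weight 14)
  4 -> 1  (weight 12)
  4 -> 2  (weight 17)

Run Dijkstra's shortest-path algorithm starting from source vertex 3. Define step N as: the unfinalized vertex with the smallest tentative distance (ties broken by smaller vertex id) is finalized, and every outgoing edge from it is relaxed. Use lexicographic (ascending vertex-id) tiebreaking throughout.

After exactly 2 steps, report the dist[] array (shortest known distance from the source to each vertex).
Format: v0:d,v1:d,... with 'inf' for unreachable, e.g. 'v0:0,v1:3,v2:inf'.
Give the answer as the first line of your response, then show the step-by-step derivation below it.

v0:14,v1:inf,v2:19,v3:0,v4:inf

step 1: dist = v0:14,v1:inf,v2:inf,v3:0,v4:inf
step 2: dist = v0:14,v1:inf,v2:19,v3:0,v4:inf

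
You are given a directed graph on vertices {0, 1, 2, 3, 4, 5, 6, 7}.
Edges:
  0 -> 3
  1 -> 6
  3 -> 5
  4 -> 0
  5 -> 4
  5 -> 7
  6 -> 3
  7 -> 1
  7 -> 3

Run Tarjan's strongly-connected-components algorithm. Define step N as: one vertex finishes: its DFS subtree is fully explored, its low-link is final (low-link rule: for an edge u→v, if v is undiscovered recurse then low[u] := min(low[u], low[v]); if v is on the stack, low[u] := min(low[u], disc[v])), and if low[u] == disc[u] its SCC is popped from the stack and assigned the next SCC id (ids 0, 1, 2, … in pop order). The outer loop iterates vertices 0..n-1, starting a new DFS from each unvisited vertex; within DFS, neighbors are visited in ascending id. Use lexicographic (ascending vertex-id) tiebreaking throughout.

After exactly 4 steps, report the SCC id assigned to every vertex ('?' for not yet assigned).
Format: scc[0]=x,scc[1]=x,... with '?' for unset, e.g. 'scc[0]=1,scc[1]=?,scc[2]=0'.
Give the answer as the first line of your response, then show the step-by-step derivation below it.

scc[0]=?,scc[1]=?,scc[2]=?,scc[3]=?,scc[4]=?,scc[5]=?,scc[6]=?,scc[7]=?

step 1: low=(low[0]=0,low[1]=?,low[2]=?,low[3]=1,low[4]=0,low[5]=2,low[6]=?,low[7]=?); scc=(scc[0]=?,scc[1]=?,scc[2]=?,scc[3]=?,scc[4]=?,scc[5]=?,scc[6]=?,scc[7]=?)
step 2: low=(low[0]=0,low[1]=5,low[2]=?,low[3]=1,low[4]=0,low[5]=0,low[6]=1,low[7]=4); scc=(scc[0]=?,scc[1]=?,scc[2]=?,scc[3]=?,scc[4]=?,scc[5]=?,scc[6]=?,scc[7]=?)
step 3: low=(low[0]=0,low[1]=1,low[2]=?,low[3]=1,low[4]=0,low[5]=0,low[6]=1,low[7]=4); scc=(scc[0]=?,scc[1]=?,scc[2]=?,scc[3]=?,scc[4]=?,scc[5]=?,scc[6]=?,scc[7]=?)
step 4: low=(low[0]=0,low[1]=1,low[2]=?,low[3]=1,low[4]=0,low[5]=0,low[6]=1,low[7]=1); scc=(scc[0]=?,scc[1]=?,scc[2]=?,scc[3]=?,scc[4]=?,scc[5]=?,scc[6]=?,scc[7]=?)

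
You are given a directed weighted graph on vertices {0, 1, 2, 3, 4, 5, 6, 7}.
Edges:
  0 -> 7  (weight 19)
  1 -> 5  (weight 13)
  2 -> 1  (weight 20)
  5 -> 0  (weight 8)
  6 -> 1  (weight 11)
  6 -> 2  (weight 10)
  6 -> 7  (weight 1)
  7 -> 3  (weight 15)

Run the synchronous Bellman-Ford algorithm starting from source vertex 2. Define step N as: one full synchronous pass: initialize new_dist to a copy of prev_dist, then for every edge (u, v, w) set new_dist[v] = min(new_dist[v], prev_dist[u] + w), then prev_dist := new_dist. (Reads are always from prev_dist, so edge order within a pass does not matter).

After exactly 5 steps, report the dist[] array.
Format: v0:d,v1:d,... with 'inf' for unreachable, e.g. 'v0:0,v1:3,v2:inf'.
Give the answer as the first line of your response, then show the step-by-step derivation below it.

v0:41,v1:20,v2:0,v3:75,v4:inf,v5:33,v6:inf,v7:60

step 1: dist = v0:inf,v1:20,v2:0,v3:inf,v4:inf,v5:inf,v6:inf,v7:inf
step 2: dist = v0:inf,v1:20,v2:0,v3:inf,v4:inf,v5:33,v6:inf,v7:inf
step 3: dist = v0:41,v1:20,v2:0,v3:inf,v4:inf,v5:33,v6:inf,v7:inf
step 4: dist = v0:41,v1:20,v2:0,v3:inf,v4:inf,v5:33,v6:inf,v7:60
step 5: dist = v0:41,v1:20,v2:0,v3:75,v4:inf,v5:33,v6:inf,v7:60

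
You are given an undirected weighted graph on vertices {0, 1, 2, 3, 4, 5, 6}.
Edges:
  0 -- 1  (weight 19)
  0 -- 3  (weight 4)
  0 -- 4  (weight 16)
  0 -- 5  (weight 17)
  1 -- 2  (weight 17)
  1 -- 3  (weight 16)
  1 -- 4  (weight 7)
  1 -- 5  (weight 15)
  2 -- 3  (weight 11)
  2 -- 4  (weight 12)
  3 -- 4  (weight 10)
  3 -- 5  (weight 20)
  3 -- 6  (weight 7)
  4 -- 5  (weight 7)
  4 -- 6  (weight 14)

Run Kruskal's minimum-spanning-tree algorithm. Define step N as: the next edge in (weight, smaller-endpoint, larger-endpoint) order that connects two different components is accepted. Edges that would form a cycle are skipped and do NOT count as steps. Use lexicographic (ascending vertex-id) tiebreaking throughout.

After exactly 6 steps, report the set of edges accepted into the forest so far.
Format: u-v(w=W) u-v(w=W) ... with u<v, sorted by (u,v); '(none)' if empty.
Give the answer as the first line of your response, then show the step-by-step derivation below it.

0-3(w=4) 1-4(w=7) 2-3(w=11) 3-4(w=10) 3-6(w=7) 4-5(w=7)

step 1: add edge 0-3 (w=4); MST = {0-3(w=4)}
step 2: add edge 1-4 (w=7); MST = {0-3(w=4) 1-4(w=7)}
step 3: add edge 3-6 (w=7); MST = {0-3(w=4) 1-4(w=7) 3-6(w=7)}
step 4: add edge 4-5 (w=7); MST = {0-3(w=4) 1-4(w=7) 3-6(w=7) 4-5(w=7)}
step 5: add edge 3-4 (w=10); MST = {0-3(w=4) 1-4(w=7) 3-4(w=10) 3-6(w=7) 4-5(w=7)}
step 6: add edge 2-3 (w=11); MST = {0-3(w=4) 1-4(w=7) 2-3(w=11) 3-4(w=10) 3-6(w=7) 4-5(w=7)}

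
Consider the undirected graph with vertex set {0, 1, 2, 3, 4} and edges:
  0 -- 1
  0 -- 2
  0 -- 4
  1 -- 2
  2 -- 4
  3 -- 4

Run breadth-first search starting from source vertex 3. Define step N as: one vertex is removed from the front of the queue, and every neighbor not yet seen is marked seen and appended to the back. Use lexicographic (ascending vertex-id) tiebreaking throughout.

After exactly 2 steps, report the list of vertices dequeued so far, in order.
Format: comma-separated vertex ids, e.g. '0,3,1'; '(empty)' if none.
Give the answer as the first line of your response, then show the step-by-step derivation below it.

3,4

step 1: dequeue 3; queue=[4]; order=3
step 2: dequeue 4; queue=[0,2]; order=3,4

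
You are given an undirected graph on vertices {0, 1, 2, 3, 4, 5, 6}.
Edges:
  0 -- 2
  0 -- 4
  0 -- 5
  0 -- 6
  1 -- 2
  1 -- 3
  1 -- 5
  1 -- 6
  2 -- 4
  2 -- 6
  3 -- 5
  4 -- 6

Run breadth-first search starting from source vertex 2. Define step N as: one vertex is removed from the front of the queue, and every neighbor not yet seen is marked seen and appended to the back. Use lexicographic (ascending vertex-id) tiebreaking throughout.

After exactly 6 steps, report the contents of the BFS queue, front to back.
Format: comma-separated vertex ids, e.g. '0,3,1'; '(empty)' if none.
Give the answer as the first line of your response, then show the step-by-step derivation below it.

3

step 1: dequeue 2; queue=[0,1,4,6]; order=2
step 2: dequeue 0; queue=[1,4,6,5]; order=2,0
step 3: dequeue 1; queue=[4,6,5,3]; order=2,0,1
step 4: dequeue 4; queue=[6,5,3]; order=2,0,1,4
step 5: dequeue 6; queue=[5,3]; order=2,0,1,4,6
step 6: dequeue 5; queue=[3]; order=2,0,1,4,6,5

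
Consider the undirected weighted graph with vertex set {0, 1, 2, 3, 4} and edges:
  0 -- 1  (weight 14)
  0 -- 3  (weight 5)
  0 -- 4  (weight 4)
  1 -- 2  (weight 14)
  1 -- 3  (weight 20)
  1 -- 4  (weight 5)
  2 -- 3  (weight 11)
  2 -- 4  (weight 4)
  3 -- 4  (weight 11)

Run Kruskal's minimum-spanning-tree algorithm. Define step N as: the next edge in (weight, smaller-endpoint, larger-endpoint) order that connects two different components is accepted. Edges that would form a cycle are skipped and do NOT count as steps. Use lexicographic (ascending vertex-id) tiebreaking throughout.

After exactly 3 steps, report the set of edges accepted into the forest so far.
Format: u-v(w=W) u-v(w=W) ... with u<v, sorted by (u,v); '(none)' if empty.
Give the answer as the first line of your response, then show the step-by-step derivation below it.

0-3(w=5) 0-4(w=4) 2-4(w=4)

step 1: add edge 0-4 (w=4); MST = {0-4(w=4)}
step 2: add edge 2-4 (w=4); MST = {0-4(w=4) 2-4(w=4)}
step 3: add edge 0-3 (w=5); MST = {0-3(w=5) 0-4(w=4) 2-4(w=4)}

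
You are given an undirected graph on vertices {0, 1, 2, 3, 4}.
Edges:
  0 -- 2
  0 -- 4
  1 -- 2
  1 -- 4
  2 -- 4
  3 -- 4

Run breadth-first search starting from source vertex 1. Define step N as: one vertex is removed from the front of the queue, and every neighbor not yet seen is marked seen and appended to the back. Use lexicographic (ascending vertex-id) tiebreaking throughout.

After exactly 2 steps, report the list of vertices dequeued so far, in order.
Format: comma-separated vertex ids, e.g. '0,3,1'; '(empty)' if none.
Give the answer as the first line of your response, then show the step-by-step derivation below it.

1,2

step 1: dequeue 1; queue=[2,4]; order=1
step 2: dequeue 2; queue=[4,0]; order=1,2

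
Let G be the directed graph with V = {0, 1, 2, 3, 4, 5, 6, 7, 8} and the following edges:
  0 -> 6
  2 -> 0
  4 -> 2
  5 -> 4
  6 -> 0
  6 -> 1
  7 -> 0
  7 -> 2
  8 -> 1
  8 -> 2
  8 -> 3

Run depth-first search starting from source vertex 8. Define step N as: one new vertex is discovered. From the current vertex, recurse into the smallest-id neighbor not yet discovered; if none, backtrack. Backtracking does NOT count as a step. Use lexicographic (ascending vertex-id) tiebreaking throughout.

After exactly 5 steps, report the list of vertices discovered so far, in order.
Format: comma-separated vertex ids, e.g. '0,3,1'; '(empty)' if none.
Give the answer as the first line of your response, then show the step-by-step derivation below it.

8,1,2,0,6

step 1: discover 8; path=8; order=8
step 2: discover 1; path=8>1; order=8,1
step 3: discover 2; path=8>2; order=8,1,2
step 4: discover 0; path=8>2>0; order=8,1,2,0
step 5: discover 6; path=8>2>0>6; order=8,1,2,0,6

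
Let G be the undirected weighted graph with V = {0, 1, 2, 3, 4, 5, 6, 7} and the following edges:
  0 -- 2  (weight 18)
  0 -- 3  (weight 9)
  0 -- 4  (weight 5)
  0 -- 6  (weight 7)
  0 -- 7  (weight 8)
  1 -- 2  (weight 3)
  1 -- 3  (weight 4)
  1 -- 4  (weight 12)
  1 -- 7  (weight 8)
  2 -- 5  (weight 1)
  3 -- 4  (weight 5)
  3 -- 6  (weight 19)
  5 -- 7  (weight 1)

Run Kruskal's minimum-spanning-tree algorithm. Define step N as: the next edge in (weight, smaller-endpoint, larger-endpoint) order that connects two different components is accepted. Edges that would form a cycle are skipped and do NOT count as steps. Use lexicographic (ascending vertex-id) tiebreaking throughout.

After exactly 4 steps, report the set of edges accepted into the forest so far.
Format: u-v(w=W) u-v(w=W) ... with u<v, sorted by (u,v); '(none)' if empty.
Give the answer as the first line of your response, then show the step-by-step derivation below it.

1-2(w=3) 1-3(w=4) 2-5(w=1) 5-7(w=1)

step 1: add edge 2-5 (w=1); MST = {2-5(w=1)}
step 2: add edge 5-7 (w=1); MST = {2-5(w=1) 5-7(w=1)}
step 3: add edge 1-2 (w=3); MST = {1-2(w=3) 2-5(w=1) 5-7(w=1)}
step 4: add edge 1-3 (w=4); MST = {1-2(w=3) 1-3(w=4) 2-5(w=1) 5-7(w=1)}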